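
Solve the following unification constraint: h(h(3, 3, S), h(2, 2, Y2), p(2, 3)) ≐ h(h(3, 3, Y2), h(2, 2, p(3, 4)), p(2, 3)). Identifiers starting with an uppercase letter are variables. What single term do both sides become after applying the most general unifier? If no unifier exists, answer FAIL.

h(h(3, 3, p(3, 4)), h(2, 2, p(3, 4)), p(2, 3))

Decompose h/3: h(3, 3, S) ≐ h(3, 3, Y2),  h(2, 2, Y2) ≐ h(2, 2, p(3, 4)),  p(2, 3) ≐ p(2, 3).
Decompose h/3: 3 ≐ 3,  3 ≐ 3,  S ≐ Y2.
Delete trivial equation 3 ≐ 3.
Delete trivial equation 3 ≐ 3.
Bind S := Y2; no other remaining equation mentions S.
Decompose h/3: 2 ≐ 2,  2 ≐ 2,  Y2 ≐ p(3, 4).
Delete trivial equation 2 ≐ 2.
Delete trivial equation 2 ≐ 2.
Bind Y2 := p(3, 4); no other remaining equation mentions Y2. Substituting into the earlier binding gives S := p(3, 4).
Delete trivial equation p(2, 3) ≐ p(2, 3).
Applying the MGU to either side gives h(h(3, 3, p(3, 4)), h(2, 2, p(3, 4)), p(2, 3)).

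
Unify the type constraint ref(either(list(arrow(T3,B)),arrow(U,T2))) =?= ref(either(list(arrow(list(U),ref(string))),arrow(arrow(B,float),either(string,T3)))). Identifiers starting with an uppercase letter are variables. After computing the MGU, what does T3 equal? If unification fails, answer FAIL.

Decompose ref/1: either(list(arrow(T3,B)),arrow(U,T2)) =?= either(list(arrow(list(U),ref(string))),arrow(arrow(B,float),either(string,T3))).
Decompose either/2: list(arrow(T3,B)) =?= list(arrow(list(U),ref(string))),  arrow(U,T2) =?= arrow(arrow(B,float),either(string,T3)).
Decompose list/1: arrow(T3,B) =?= arrow(list(U),ref(string)).
Decompose arrow/2: T3 =?= list(U),  B =?= ref(string).
Bind T3 := list(U); substituting into the one remaining equation that mentions T3 gives: arrow(U,T2) =?= arrow(arrow(B,float),either(string,list(U))).
Bind B := ref(string); substituting into the remaining equation gives: arrow(U,T2) =?= arrow(arrow(ref(string),float),either(string,list(U))).
Decompose arrow/2: U =?= arrow(ref(string),float),  T2 =?= either(string,list(U)).
Bind U := arrow(ref(string),float); substituting into the remaining equation gives: T2 =?= either(string,list(arrow(ref(string),float))). Substituting into the earlier binding gives T3 := list(arrow(ref(string),float)).
Bind T2 := either(string,list(arrow(ref(string),float))).
MGU = { T3 ↦ list(arrow(ref(string),float)), B ↦ ref(string), U ↦ arrow(ref(string),float), T2 ↦ either(string,list(arrow(ref(string),float))) }, so T3 ↦ list(arrow(ref(string),float)).

list(arrow(ref(string),float))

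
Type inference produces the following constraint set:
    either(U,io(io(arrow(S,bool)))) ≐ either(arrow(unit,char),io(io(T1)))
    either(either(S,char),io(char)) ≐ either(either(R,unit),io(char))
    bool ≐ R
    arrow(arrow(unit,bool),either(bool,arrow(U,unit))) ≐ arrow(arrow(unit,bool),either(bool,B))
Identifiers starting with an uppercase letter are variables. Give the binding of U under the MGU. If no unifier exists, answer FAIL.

Decompose either/2: U ≐ arrow(unit,char),  io(io(arrow(S,bool))) ≐ io(io(T1)).
Bind U := arrow(unit,char); substituting into the one remaining equation that mentions U gives: arrow(arrow(unit,bool),either(bool,arrow(arrow(unit,char),unit))) ≐ arrow(arrow(unit,bool),either(bool,B)).
Decompose io/1: io(arrow(S,bool)) ≐ io(T1).
Decompose io/1: arrow(S,bool) ≐ T1.
Bind T1 := arrow(S,bool); no other remaining equation mentions T1.
Decompose either/2: either(S,char) ≐ either(R,unit),  io(char) ≐ io(char).
Decompose either/2: S ≐ R,  char ≐ unit.
Bind S := R; no other remaining equation mentions S. Substituting into the earlier binding gives T1 := arrow(R,bool).
Clash: constants char and unit differ; no unifier exists.

FAIL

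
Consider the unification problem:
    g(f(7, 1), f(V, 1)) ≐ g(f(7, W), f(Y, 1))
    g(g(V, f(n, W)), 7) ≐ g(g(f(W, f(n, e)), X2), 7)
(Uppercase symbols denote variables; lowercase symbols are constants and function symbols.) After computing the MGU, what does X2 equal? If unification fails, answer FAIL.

Decompose g/2: f(7, 1) ≐ f(7, W),  f(V, 1) ≐ f(Y, 1).
Decompose f/2: 7 ≐ 7,  1 ≐ W.
Delete trivial equation 7 ≐ 7.
Bind W := 1; substituting into the one remaining equation that mentions W gives: g(g(V, f(n, 1)), 7) ≐ g(g(f(1, f(n, e)), X2), 7).
Decompose f/2: V ≐ Y,  1 ≐ 1.
Bind V := Y; substituting into the one remaining equation that mentions V gives: g(g(Y, f(n, 1)), 7) ≐ g(g(f(1, f(n, e)), X2), 7).
Delete trivial equation 1 ≐ 1.
Decompose g/2: g(Y, f(n, 1)) ≐ g(f(1, f(n, e)), X2),  7 ≐ 7.
Decompose g/2: Y ≐ f(1, f(n, e)),  f(n, 1) ≐ X2.
Bind Y := f(1, f(n, e)); no other remaining equation mentions Y. Substituting into the earlier binding gives V := f(1, f(n, e)).
Bind X2 := f(n, 1); no other remaining equation mentions X2.
Delete trivial equation 7 ≐ 7.
MGU = { W ↦ 1, V ↦ f(1, f(n, e)), Y ↦ f(1, f(n, e)), X2 ↦ f(n, 1) }, so X2 ↦ f(n, 1).

f(n, 1)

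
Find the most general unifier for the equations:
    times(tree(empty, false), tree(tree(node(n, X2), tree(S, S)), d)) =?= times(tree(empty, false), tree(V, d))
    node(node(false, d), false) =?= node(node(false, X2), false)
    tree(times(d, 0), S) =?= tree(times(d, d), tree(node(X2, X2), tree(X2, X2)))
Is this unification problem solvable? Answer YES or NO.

NO

Decompose times/2: tree(empty, false) =?= tree(empty, false),  tree(tree(node(n, X2), tree(S, S)), d) =?= tree(V, d).
Delete trivial equation tree(empty, false) =?= tree(empty, false).
Decompose tree/2: tree(node(n, X2), tree(S, S)) =?= V,  d =?= d.
Bind V := tree(node(n, X2), tree(S, S)); no other remaining equation mentions V.
Delete trivial equation d =?= d.
Decompose node/2: node(false, d) =?= node(false, X2),  false =?= false.
Decompose node/2: false =?= false,  d =?= X2.
Delete trivial equation false =?= false.
Bind X2 := d; substituting into the one remaining equation that mentions X2 gives: tree(times(d, 0), S) =?= tree(times(d, d), tree(node(d, d), tree(d, d))). Substituting into the earlier binding gives V := tree(node(n, d), tree(S, S)).
Delete trivial equation false =?= false.
Decompose tree/2: times(d, 0) =?= times(d, d),  S =?= tree(node(d, d), tree(d, d)).
Decompose times/2: d =?= d,  0 =?= d.
Delete trivial equation d =?= d.
Clash: constants 0 and d differ; no unifier exists.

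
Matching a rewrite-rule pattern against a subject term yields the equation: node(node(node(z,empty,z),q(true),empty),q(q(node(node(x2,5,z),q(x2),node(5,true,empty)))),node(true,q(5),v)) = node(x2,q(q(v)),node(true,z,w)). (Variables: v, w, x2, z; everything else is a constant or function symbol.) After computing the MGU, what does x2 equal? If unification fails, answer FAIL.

node(node(q(5),empty,q(5)),q(true),empty)

Decompose node/3: node(node(z,empty,z),q(true),empty) = x2,  q(q(node(node(x2,5,z),q(x2),node(5,true,empty)))) = q(q(v)),  node(true,q(5),v) = node(true,z,w).
Bind x2 := node(node(z,empty,z),q(true),empty); substituting into the one remaining equation that mentions x2 gives: q(q(node(node(node(node(z,empty,z),q(true),empty),5,z),q(node(node(z,empty,z),q(true),empty)),node(5,true,empty)))) = q(q(v)).
Decompose q/1: q(node(node(node(node(z,empty,z),q(true),empty),5,z),q(node(node(z,empty,z),q(true),empty)),node(5,true,empty))) = q(v).
Decompose q/1: node(node(node(node(z,empty,z),q(true),empty),5,z),q(node(node(z,empty,z),q(true),empty)),node(5,true,empty)) = v.
Bind v := node(node(node(node(z,empty,z),q(true),empty),5,z),q(node(node(z,empty,z),q(true),empty)),node(5,true,empty)); substituting into the remaining equation gives: node(true,q(5),node(node(node(node(z,empty,z),q(true),empty),5,z),q(node(node(z,empty,z),q(true),empty)),node(5,true,empty))) = node(true,z,w).
Decompose node/3: true = true,  q(5) = z,  node(node(node(node(z,empty,z),q(true),empty),5,z),q(node(node(z,empty,z),q(true),empty)),node(5,true,empty)) = w.
Delete trivial equation true = true.
Bind z := q(5); substituting into the remaining equation gives: node(node(node(node(q(5),empty,q(5)),q(true),empty),5,q(5)),q(node(node(q(5),empty,q(5)),q(true),empty)),node(5,true,empty)) = w. Substituting into the earlier bindings gives x2 := node(node(q(5),empty,q(5)),q(true),empty), v := node(node(node(node(q(5),empty,q(5)),q(true),empty),5,q(5)),q(node(node(q(5),empty,q(5)),q(true),empty)),node(5,true,empty)).
Bind w := node(node(node(node(q(5),empty,q(5)),q(true),empty),5,q(5)),q(node(node(q(5),empty,q(5)),q(true),empty)),node(5,true,empty)).
MGU = { x2 ↦ node(node(q(5),empty,q(5)),q(true),empty), v ↦ node(node(node(node(q(5),empty,q(5)),q(true),empty),5,q(5)),q(node(node(q(5),empty,q(5)),q(true),empty)),node(5,true,empty)), z ↦ q(5), w ↦ node(node(node(node(q(5),empty,q(5)),q(true),empty),5,q(5)),q(node(node(q(5),empty,q(5)),q(true),empty)),node(5,true,empty)) }, so x2 ↦ node(node(q(5),empty,q(5)),q(true),empty).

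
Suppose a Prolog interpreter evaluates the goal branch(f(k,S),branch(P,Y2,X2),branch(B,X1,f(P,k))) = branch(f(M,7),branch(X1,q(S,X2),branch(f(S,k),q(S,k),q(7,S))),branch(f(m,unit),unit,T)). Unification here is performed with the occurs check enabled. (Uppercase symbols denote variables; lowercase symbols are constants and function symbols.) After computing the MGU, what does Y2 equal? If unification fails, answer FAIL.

q(7,branch(f(7,k),q(7,k),q(7,7)))

Decompose branch/3: f(k,S) = f(M,7),  branch(P,Y2,X2) = branch(X1,q(S,X2),branch(f(S,k),q(S,k),q(7,S))),  branch(B,X1,f(P,k)) = branch(f(m,unit),unit,T).
Decompose f/2: k = M,  S = 7.
Bind M := k; no other remaining equation mentions M.
Bind S := 7; substituting into the one remaining equation that mentions S gives: branch(P,Y2,X2) = branch(X1,q(7,X2),branch(f(7,k),q(7,k),q(7,7))).
Decompose branch/3: P = X1,  Y2 = q(7,X2),  X2 = branch(f(7,k),q(7,k),q(7,7)).
Bind P := X1; substituting into the one remaining equation that mentions P gives: branch(B,X1,f(X1,k)) = branch(f(m,unit),unit,T).
Bind Y2 := q(7,X2); no other remaining equation mentions Y2.
Bind X2 := branch(f(7,k),q(7,k),q(7,7)); no other remaining equation mentions X2. Substituting into the earlier binding gives Y2 := q(7,branch(f(7,k),q(7,k),q(7,7))).
Decompose branch/3: B = f(m,unit),  X1 = unit,  f(X1,k) = T.
Bind B := f(m,unit); no other remaining equation mentions B.
Bind X1 := unit; substituting into the remaining equation gives: f(unit,k) = T. Substituting into the earlier binding gives P := unit.
Bind T := f(unit,k).
MGU = { M ↦ k, S ↦ 7, P ↦ unit, Y2 ↦ q(7,branch(f(7,k),q(7,k),q(7,7))), X2 ↦ branch(f(7,k),q(7,k),q(7,7)), B ↦ f(m,unit), X1 ↦ unit, T ↦ f(unit,k) }, so Y2 ↦ q(7,branch(f(7,k),q(7,k),q(7,7))).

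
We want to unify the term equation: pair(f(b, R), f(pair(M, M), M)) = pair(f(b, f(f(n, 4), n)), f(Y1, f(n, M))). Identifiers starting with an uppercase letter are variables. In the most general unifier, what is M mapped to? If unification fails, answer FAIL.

Decompose pair/2: f(b, R) = f(b, f(f(n, 4), n)),  f(pair(M, M), M) = f(Y1, f(n, M)).
Decompose f/2: b = b,  R = f(f(n, 4), n).
Delete trivial equation b = b.
Bind R := f(f(n, 4), n); no other remaining equation mentions R.
Decompose f/2: pair(M, M) = Y1,  M = f(n, M).
Bind Y1 := pair(M, M); no other remaining equation mentions Y1.
Occurs check fails: M occurs in f(n, M); the equation M = f(n, M) has no finite solution.

FAIL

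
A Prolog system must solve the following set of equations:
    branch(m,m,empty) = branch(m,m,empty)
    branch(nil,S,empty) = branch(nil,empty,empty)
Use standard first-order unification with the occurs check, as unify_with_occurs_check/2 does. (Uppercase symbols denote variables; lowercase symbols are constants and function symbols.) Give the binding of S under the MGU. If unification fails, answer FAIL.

Delete trivial equation branch(m,m,empty) = branch(m,m,empty).
Decompose branch/3: nil = nil,  S = empty,  empty = empty.
Delete trivial equation nil = nil.
Bind S := empty; no other remaining equation mentions S.
Delete trivial equation empty = empty.
MGU = { S -> empty }, so S -> empty.

empty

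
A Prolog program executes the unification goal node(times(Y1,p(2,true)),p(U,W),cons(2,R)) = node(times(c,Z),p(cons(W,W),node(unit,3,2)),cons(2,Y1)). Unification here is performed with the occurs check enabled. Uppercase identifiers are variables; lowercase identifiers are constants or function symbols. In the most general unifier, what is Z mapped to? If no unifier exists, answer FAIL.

Decompose node/3: times(Y1,p(2,true)) = times(c,Z),  p(U,W) = p(cons(W,W),node(unit,3,2)),  cons(2,R) = cons(2,Y1).
Decompose times/2: Y1 = c,  p(2,true) = Z.
Bind Y1 := c; substituting into the one remaining equation that mentions Y1 gives: cons(2,R) = cons(2,c).
Bind Z := p(2,true); no other remaining equation mentions Z.
Decompose p/2: U = cons(W,W),  W = node(unit,3,2).
Bind U := cons(W,W); no other remaining equation mentions U.
Bind W := node(unit,3,2); no other remaining equation mentions W. Substituting into the earlier binding gives U := cons(node(unit,3,2),node(unit,3,2)).
Decompose cons/2: 2 = 2,  R = c.
Delete trivial equation 2 = 2.
Bind R := c.
MGU = { Y1 = c, Z = p(2,true), U = cons(node(unit,3,2),node(unit,3,2)), W = node(unit,3,2), R = c }, so Z = p(2,true).

p(2,true)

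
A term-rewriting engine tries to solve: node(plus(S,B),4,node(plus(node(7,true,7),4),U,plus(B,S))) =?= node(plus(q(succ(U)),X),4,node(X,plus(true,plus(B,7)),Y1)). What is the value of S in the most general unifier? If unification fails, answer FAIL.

Decompose node/3: plus(S,B) =?= plus(q(succ(U)),X),  4 =?= 4,  node(plus(node(7,true,7),4),U,plus(B,S)) =?= node(X,plus(true,plus(B,7)),Y1).
Decompose plus/2: S =?= q(succ(U)),  B =?= X.
Bind S := q(succ(U)); substituting into the one remaining equation that mentions S gives: node(plus(node(7,true,7),4),U,plus(B,q(succ(U)))) =?= node(X,plus(true,plus(B,7)),Y1).
Bind B := X; substituting into the one remaining equation that mentions B gives: node(plus(node(7,true,7),4),U,plus(X,q(succ(U)))) =?= node(X,plus(true,plus(X,7)),Y1).
Delete trivial equation 4 =?= 4.
Decompose node/3: plus(node(7,true,7),4) =?= X,  U =?= plus(true,plus(X,7)),  plus(X,q(succ(U))) =?= Y1.
Bind X := plus(node(7,true,7),4); substituting into the remaining equations gives: U =?= plus(true,plus(plus(node(7,true,7),4),7)),  plus(plus(node(7,true,7),4),q(succ(U))) =?= Y1. Substituting into the earlier binding gives B := plus(node(7,true,7),4).
Bind U := plus(true,plus(plus(node(7,true,7),4),7)); substituting into the remaining equation gives: plus(plus(node(7,true,7),4),q(succ(plus(true,plus(plus(node(7,true,7),4),7))))) =?= Y1. Substituting into the earlier binding gives S := q(succ(plus(true,plus(plus(node(7,true,7),4),7)))).
Bind Y1 := plus(plus(node(7,true,7),4),q(succ(plus(true,plus(plus(node(7,true,7),4),7))))).
MGU = { S := q(succ(plus(true,plus(plus(node(7,true,7),4),7)))), B := plus(node(7,true,7),4), X := plus(node(7,true,7),4), U := plus(true,plus(plus(node(7,true,7),4),7)), Y1 := plus(plus(node(7,true,7),4),q(succ(plus(true,plus(plus(node(7,true,7),4),7))))) }, so S := q(succ(plus(true,plus(plus(node(7,true,7),4),7)))).

q(succ(plus(true,plus(plus(node(7,true,7),4),7))))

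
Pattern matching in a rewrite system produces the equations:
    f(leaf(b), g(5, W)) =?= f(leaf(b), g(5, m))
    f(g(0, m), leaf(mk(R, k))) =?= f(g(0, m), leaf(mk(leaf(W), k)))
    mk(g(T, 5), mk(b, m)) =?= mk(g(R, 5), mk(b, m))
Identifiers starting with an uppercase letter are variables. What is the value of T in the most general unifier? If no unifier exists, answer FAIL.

Decompose f/2: leaf(b) =?= leaf(b),  g(5, W) =?= g(5, m).
Delete trivial equation leaf(b) =?= leaf(b).
Decompose g/2: 5 =?= 5,  W =?= m.
Delete trivial equation 5 =?= 5.
Bind W := m; substituting into the one remaining equation that mentions W gives: f(g(0, m), leaf(mk(R, k))) =?= f(g(0, m), leaf(mk(leaf(m), k))).
Decompose f/2: g(0, m) =?= g(0, m),  leaf(mk(R, k)) =?= leaf(mk(leaf(m), k)).
Delete trivial equation g(0, m) =?= g(0, m).
Decompose leaf/1: mk(R, k) =?= mk(leaf(m), k).
Decompose mk/2: R =?= leaf(m),  k =?= k.
Bind R := leaf(m); substituting into the one remaining equation that mentions R gives: mk(g(T, 5), mk(b, m)) =?= mk(g(leaf(m), 5), mk(b, m)).
Delete trivial equation k =?= k.
Decompose mk/2: g(T, 5) =?= g(leaf(m), 5),  mk(b, m) =?= mk(b, m).
Decompose g/2: T =?= leaf(m),  5 =?= 5.
Bind T := leaf(m); no other remaining equation mentions T.
Delete trivial equation 5 =?= 5.
Delete trivial equation mk(b, m) =?= mk(b, m).
MGU = { W ↦ m, R ↦ leaf(m), T ↦ leaf(m) }, so T ↦ leaf(m).

leaf(m)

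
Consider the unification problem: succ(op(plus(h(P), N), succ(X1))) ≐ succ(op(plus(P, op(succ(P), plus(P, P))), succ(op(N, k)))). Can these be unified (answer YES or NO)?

NO

Decompose succ/1: op(plus(h(P), N), succ(X1)) ≐ op(plus(P, op(succ(P), plus(P, P))), succ(op(N, k))).
Decompose op/2: plus(h(P), N) ≐ plus(P, op(succ(P), plus(P, P))),  succ(X1) ≐ succ(op(N, k)).
Decompose plus/2: h(P) ≐ P,  N ≐ op(succ(P), plus(P, P)).
Occurs check fails: P occurs in h(P); the equation P ≐ h(P) has no finite solution.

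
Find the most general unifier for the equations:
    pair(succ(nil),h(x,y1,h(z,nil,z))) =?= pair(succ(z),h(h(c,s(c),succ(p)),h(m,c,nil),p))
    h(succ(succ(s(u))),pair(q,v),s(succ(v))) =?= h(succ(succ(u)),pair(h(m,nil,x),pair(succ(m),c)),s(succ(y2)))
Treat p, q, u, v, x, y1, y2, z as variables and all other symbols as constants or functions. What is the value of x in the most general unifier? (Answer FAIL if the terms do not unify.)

FAIL

Decompose pair/2: succ(nil) =?= succ(z),  h(x,y1,h(z,nil,z)) =?= h(h(c,s(c),succ(p)),h(m,c,nil),p).
Decompose succ/1: nil =?= z.
Bind z := nil; substituting into the one remaining equation that mentions z gives: h(x,y1,h(nil,nil,nil)) =?= h(h(c,s(c),succ(p)),h(m,c,nil),p).
Decompose h/3: x =?= h(c,s(c),succ(p)),  y1 =?= h(m,c,nil),  h(nil,nil,nil) =?= p.
Bind x := h(c,s(c),succ(p)); substituting into the one remaining equation that mentions x gives: h(succ(succ(s(u))),pair(q,v),s(succ(v))) =?= h(succ(succ(u)),pair(h(m,nil,h(c,s(c),succ(p))),pair(succ(m),c)),s(succ(y2))).
Bind y1 := h(m,c,nil); no other remaining equation mentions y1.
Bind p := h(nil,nil,nil); substituting into the remaining equation gives: h(succ(succ(s(u))),pair(q,v),s(succ(v))) =?= h(succ(succ(u)),pair(h(m,nil,h(c,s(c),succ(h(nil,nil,nil)))),pair(succ(m),c)),s(succ(y2))). Substituting into the earlier binding gives x := h(c,s(c),succ(h(nil,nil,nil))).
Decompose h/3: succ(succ(s(u))) =?= succ(succ(u)),  pair(q,v) =?= pair(h(m,nil,h(c,s(c),succ(h(nil,nil,nil)))),pair(succ(m),c)),  s(succ(v)) =?= s(succ(y2)).
Decompose succ/1: succ(s(u)) =?= succ(u).
Decompose succ/1: s(u) =?= u.
Occurs check fails: u occurs in s(u); the equation u =?= s(u) has no finite solution.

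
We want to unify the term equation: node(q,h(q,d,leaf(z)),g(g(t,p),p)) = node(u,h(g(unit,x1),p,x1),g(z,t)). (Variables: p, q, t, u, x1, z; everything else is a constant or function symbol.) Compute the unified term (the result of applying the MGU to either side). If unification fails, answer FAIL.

node(g(unit,leaf(g(d,d))),h(g(unit,leaf(g(d,d))),d,leaf(g(d,d))),g(g(d,d),d))

Decompose node/3: q = u,  h(q,d,leaf(z)) = h(g(unit,x1),p,x1),  g(g(t,p),p) = g(z,t).
Bind q := u; substituting into the one remaining equation that mentions q gives: h(u,d,leaf(z)) = h(g(unit,x1),p,x1).
Decompose h/3: u = g(unit,x1),  d = p,  leaf(z) = x1.
Bind u := g(unit,x1); no other remaining equation mentions u. Substituting into the earlier binding gives q := g(unit,x1).
Bind p := d; substituting into the one remaining equation that mentions p gives: g(g(t,d),d) = g(z,t).
Bind x1 := leaf(z); no other remaining equation mentions x1. Substituting into the earlier bindings gives q := g(unit,leaf(z)), u := g(unit,leaf(z)).
Decompose g/2: g(t,d) = z,  d = t.
Bind z := g(t,d); no other remaining equation mentions z. Substituting into the earlier bindings gives q := g(unit,leaf(g(t,d))), u := g(unit,leaf(g(t,d))), x1 := leaf(g(t,d)).
Bind t := d. Substituting into the earlier bindings gives q := g(unit,leaf(g(d,d))), u := g(unit,leaf(g(d,d))), x1 := leaf(g(d,d)), z := g(d,d).
Applying the MGU to either side gives node(g(unit,leaf(g(d,d))),h(g(unit,leaf(g(d,d))),d,leaf(g(d,d))),g(g(d,d),d)).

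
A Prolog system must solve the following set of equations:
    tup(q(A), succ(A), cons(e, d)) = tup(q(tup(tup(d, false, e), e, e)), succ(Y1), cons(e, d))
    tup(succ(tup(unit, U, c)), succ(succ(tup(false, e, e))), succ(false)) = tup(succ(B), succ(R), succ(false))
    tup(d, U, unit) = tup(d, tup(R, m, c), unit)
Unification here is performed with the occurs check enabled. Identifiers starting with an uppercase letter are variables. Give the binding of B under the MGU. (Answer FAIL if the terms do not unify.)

Decompose tup/3: q(A) = q(tup(tup(d, false, e), e, e)),  succ(A) = succ(Y1),  cons(e, d) = cons(e, d).
Decompose q/1: A = tup(tup(d, false, e), e, e).
Bind A := tup(tup(d, false, e), e, e); substituting into the one remaining equation that mentions A gives: succ(tup(tup(d, false, e), e, e)) = succ(Y1).
Decompose succ/1: tup(tup(d, false, e), e, e) = Y1.
Bind Y1 := tup(tup(d, false, e), e, e); no other remaining equation mentions Y1.
Delete trivial equation cons(e, d) = cons(e, d).
Decompose tup/3: succ(tup(unit, U, c)) = succ(B),  succ(succ(tup(false, e, e))) = succ(R),  succ(false) = succ(false).
Decompose succ/1: tup(unit, U, c) = B.
Bind B := tup(unit, U, c); no other remaining equation mentions B.
Decompose succ/1: succ(tup(false, e, e)) = R.
Bind R := succ(tup(false, e, e)); substituting into the one remaining equation that mentions R gives: tup(d, U, unit) = tup(d, tup(succ(tup(false, e, e)), m, c), unit).
Delete trivial equation succ(false) = succ(false).
Decompose tup/3: d = d,  U = tup(succ(tup(false, e, e)), m, c),  unit = unit.
Delete trivial equation d = d.
Bind U := tup(succ(tup(false, e, e)), m, c); no other remaining equation mentions U. Substituting into the earlier binding gives B := tup(unit, tup(succ(tup(false, e, e)), m, c), c).
Delete trivial equation unit = unit.
MGU = { A -> tup(tup(d, false, e), e, e), Y1 -> tup(tup(d, false, e), e, e), B -> tup(unit, tup(succ(tup(false, e, e)), m, c), c), R -> succ(tup(false, e, e)), U -> tup(succ(tup(false, e, e)), m, c) }, so B -> tup(unit, tup(succ(tup(false, e, e)), m, c), c).

tup(unit, tup(succ(tup(false, e, e)), m, c), c)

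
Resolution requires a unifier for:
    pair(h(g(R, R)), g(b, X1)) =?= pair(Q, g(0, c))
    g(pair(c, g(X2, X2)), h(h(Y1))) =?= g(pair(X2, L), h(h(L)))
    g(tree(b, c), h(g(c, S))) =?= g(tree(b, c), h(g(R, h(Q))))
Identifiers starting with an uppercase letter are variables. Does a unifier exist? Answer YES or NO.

Decompose pair/2: h(g(R, R)) =?= Q,  g(b, X1) =?= g(0, c).
Bind Q := h(g(R, R)); substituting into the one remaining equation that mentions Q gives: g(tree(b, c), h(g(c, S))) =?= g(tree(b, c), h(g(R, h(h(g(R, R)))))).
Decompose g/2: b =?= 0,  X1 =?= c.
Clash: constants b and 0 differ; no unifier exists.

NO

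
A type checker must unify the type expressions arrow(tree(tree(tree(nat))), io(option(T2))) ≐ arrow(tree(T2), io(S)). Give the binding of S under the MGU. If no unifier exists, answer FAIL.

option(tree(tree(nat)))

Decompose arrow/2: tree(tree(tree(nat))) ≐ tree(T2),  io(option(T2)) ≐ io(S).
Decompose tree/1: tree(tree(nat)) ≐ T2.
Bind T2 := tree(tree(nat)); substituting into the remaining equation gives: io(option(tree(tree(nat)))) ≐ io(S).
Decompose io/1: option(tree(tree(nat))) ≐ S.
Bind S := option(tree(tree(nat))).
MGU = { T2 := tree(tree(nat)), S := option(tree(tree(nat))) }, so S := option(tree(tree(nat))).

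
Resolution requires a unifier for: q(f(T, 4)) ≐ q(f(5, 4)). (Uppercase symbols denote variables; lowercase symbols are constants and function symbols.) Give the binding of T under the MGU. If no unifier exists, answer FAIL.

Decompose q/1: f(T, 4) ≐ f(5, 4).
Decompose f/2: T ≐ 5,  4 ≐ 4.
Bind T := 5; no other remaining equation mentions T.
Delete trivial equation 4 ≐ 4.
MGU = { T := 5 }, so T := 5.

5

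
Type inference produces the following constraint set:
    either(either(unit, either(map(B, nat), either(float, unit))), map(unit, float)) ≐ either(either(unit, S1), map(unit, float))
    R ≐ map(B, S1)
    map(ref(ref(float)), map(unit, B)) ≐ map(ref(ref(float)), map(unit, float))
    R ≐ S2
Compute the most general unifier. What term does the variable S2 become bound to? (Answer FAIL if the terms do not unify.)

Decompose either/2: either(unit, either(map(B, nat), either(float, unit))) ≐ either(unit, S1),  map(unit, float) ≐ map(unit, float).
Decompose either/2: unit ≐ unit,  either(map(B, nat), either(float, unit)) ≐ S1.
Delete trivial equation unit ≐ unit.
Bind S1 := either(map(B, nat), either(float, unit)); substituting into the one remaining equation that mentions S1 gives: R ≐ map(B, either(map(B, nat), either(float, unit))).
Delete trivial equation map(unit, float) ≐ map(unit, float).
Bind R := map(B, either(map(B, nat), either(float, unit))); substituting into the one remaining equation that mentions R gives: map(B, either(map(B, nat), either(float, unit))) ≐ S2.
Decompose map/2: ref(ref(float)) ≐ ref(ref(float)),  map(unit, B) ≐ map(unit, float).
Delete trivial equation ref(ref(float)) ≐ ref(ref(float)).
Decompose map/2: unit ≐ unit,  B ≐ float.
Delete trivial equation unit ≐ unit.
Bind B := float; substituting into the remaining equation gives: map(float, either(map(float, nat), either(float, unit))) ≐ S2. Substituting into the earlier bindings gives S1 := either(map(float, nat), either(float, unit)), R := map(float, either(map(float, nat), either(float, unit))).
Bind S2 := map(float, either(map(float, nat), either(float, unit))).
MGU = { S1 ↦ either(map(float, nat), either(float, unit)), R ↦ map(float, either(map(float, nat), either(float, unit))), B ↦ float, S2 ↦ map(float, either(map(float, nat), either(float, unit))) }, so S2 ↦ map(float, either(map(float, nat), either(float, unit))).

map(float, either(map(float, nat), either(float, unit)))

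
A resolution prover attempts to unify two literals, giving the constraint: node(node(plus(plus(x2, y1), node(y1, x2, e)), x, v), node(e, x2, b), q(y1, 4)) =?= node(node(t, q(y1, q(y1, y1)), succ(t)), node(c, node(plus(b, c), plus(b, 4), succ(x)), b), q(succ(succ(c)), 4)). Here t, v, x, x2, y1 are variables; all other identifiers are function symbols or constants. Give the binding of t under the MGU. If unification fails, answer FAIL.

FAIL

Decompose node/3: node(plus(plus(x2, y1), node(y1, x2, e)), x, v) =?= node(t, q(y1, q(y1, y1)), succ(t)),  node(e, x2, b) =?= node(c, node(plus(b, c), plus(b, 4), succ(x)), b),  q(y1, 4) =?= q(succ(succ(c)), 4).
Decompose node/3: plus(plus(x2, y1), node(y1, x2, e)) =?= t,  x =?= q(y1, q(y1, y1)),  v =?= succ(t).
Bind t := plus(plus(x2, y1), node(y1, x2, e)); substituting into the one remaining equation that mentions t gives: v =?= succ(plus(plus(x2, y1), node(y1, x2, e))).
Bind x := q(y1, q(y1, y1)); substituting into the one remaining equation that mentions x gives: node(e, x2, b) =?= node(c, node(plus(b, c), plus(b, 4), succ(q(y1, q(y1, y1)))), b).
Bind v := succ(plus(plus(x2, y1), node(y1, x2, e))); no other remaining equation mentions v.
Decompose node/3: e =?= c,  x2 =?= node(plus(b, c), plus(b, 4), succ(q(y1, q(y1, y1)))),  b =?= b.
Clash: constants e and c differ; no unifier exists.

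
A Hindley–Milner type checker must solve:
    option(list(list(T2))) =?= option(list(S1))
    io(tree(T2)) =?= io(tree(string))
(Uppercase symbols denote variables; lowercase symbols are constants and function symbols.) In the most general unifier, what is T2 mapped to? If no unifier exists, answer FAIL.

Decompose option/1: list(list(T2)) =?= list(S1).
Decompose list/1: list(T2) =?= S1.
Bind S1 := list(T2); no other remaining equation mentions S1.
Decompose io/1: tree(T2) =?= tree(string).
Decompose tree/1: T2 =?= string.
Bind T2 := string. Substituting into the earlier binding gives S1 := list(string).
MGU = { S1 := list(string), T2 := string }, so T2 := string.

string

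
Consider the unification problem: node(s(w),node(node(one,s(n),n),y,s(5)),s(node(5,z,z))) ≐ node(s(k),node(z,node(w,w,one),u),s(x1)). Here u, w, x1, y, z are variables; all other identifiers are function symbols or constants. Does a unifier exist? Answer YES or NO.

YES

Decompose node/3: s(w) ≐ s(k),  node(node(one,s(n),n),y,s(5)) ≐ node(z,node(w,w,one),u),  s(node(5,z,z)) ≐ s(x1).
Decompose s/1: w ≐ k.
Bind w := k; substituting into the one remaining equation that mentions w gives: node(node(one,s(n),n),y,s(5)) ≐ node(z,node(k,k,one),u).
Decompose node/3: node(one,s(n),n) ≐ z,  y ≐ node(k,k,one),  s(5) ≐ u.
Bind z := node(one,s(n),n); substituting into the one remaining equation that mentions z gives: s(node(5,node(one,s(n),n),node(one,s(n),n))) ≐ s(x1).
Bind y := node(k,k,one); no other remaining equation mentions y.
Bind u := s(5); no other remaining equation mentions u.
Decompose s/1: node(5,node(one,s(n),n),node(one,s(n),n)) ≐ x1.
Bind x1 := node(5,node(one,s(n),n),node(one,s(n),n)).
No equations remain and no clash or occurs-check failure arose, so a unifier exists.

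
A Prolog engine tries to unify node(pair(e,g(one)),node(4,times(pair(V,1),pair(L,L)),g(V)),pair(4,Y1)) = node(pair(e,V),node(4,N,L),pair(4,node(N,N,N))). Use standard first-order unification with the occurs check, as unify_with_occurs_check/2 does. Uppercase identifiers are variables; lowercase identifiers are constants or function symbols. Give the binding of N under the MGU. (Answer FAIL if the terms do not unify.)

Decompose node/3: pair(e,g(one)) = pair(e,V),  node(4,times(pair(V,1),pair(L,L)),g(V)) = node(4,N,L),  pair(4,Y1) = pair(4,node(N,N,N)).
Decompose pair/2: e = e,  g(one) = V.
Delete trivial equation e = e.
Bind V := g(one); substituting into the one remaining equation that mentions V gives: node(4,times(pair(g(one),1),pair(L,L)),g(g(one))) = node(4,N,L).
Decompose node/3: 4 = 4,  times(pair(g(one),1),pair(L,L)) = N,  g(g(one)) = L.
Delete trivial equation 4 = 4.
Bind N := times(pair(g(one),1),pair(L,L)); substituting into the one remaining equation that mentions N gives: pair(4,Y1) = pair(4,node(times(pair(g(one),1),pair(L,L)),times(pair(g(one),1),pair(L,L)),times(pair(g(one),1),pair(L,L)))).
Bind L := g(g(one)); substituting into the remaining equation gives: pair(4,Y1) = pair(4,node(times(pair(g(one),1),pair(g(g(one)),g(g(one)))),times(pair(g(one),1),pair(g(g(one)),g(g(one)))),times(pair(g(one),1),pair(g(g(one)),g(g(one)))))). Substituting into the earlier binding gives N := times(pair(g(one),1),pair(g(g(one)),g(g(one)))).
Decompose pair/2: 4 = 4,  Y1 = node(times(pair(g(one),1),pair(g(g(one)),g(g(one)))),times(pair(g(one),1),pair(g(g(one)),g(g(one)))),times(pair(g(one),1),pair(g(g(one)),g(g(one))))).
Delete trivial equation 4 = 4.
Bind Y1 := node(times(pair(g(one),1),pair(g(g(one)),g(g(one)))),times(pair(g(one),1),pair(g(g(one)),g(g(one)))),times(pair(g(one),1),pair(g(g(one)),g(g(one))))).
MGU = { V ↦ g(one), N ↦ times(pair(g(one),1),pair(g(g(one)),g(g(one)))), L ↦ g(g(one)), Y1 ↦ node(times(pair(g(one),1),pair(g(g(one)),g(g(one)))),times(pair(g(one),1),pair(g(g(one)),g(g(one)))),times(pair(g(one),1),pair(g(g(one)),g(g(one))))) }, so N ↦ times(pair(g(one),1),pair(g(g(one)),g(g(one)))).

times(pair(g(one),1),pair(g(g(one)),g(g(one))))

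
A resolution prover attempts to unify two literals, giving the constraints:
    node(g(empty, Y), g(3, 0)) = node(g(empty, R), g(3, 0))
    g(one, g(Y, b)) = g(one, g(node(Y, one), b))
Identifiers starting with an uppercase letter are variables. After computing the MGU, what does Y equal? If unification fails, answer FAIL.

FAIL

Decompose node/2: g(empty, Y) = g(empty, R),  g(3, 0) = g(3, 0).
Decompose g/2: empty = empty,  Y = R.
Delete trivial equation empty = empty.
Bind Y := R; substituting into the one remaining equation that mentions Y gives: g(one, g(R, b)) = g(one, g(node(R, one), b)).
Delete trivial equation g(3, 0) = g(3, 0).
Decompose g/2: one = one,  g(R, b) = g(node(R, one), b).
Delete trivial equation one = one.
Decompose g/2: R = node(R, one),  b = b.
Occurs check fails: R occurs in node(R, one); the equation R = node(R, one) has no finite solution.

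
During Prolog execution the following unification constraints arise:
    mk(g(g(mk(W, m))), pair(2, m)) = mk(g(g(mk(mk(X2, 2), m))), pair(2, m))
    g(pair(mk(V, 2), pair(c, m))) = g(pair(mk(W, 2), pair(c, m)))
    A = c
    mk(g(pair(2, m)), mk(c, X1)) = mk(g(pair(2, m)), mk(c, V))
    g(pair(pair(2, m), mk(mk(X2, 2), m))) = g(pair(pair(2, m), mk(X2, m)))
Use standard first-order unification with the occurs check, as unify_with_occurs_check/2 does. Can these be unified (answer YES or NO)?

NO

Decompose mk/2: g(g(mk(W, m))) = g(g(mk(mk(X2, 2), m))),  pair(2, m) = pair(2, m).
Decompose g/1: g(mk(W, m)) = g(mk(mk(X2, 2), m)).
Decompose g/1: mk(W, m) = mk(mk(X2, 2), m).
Decompose mk/2: W = mk(X2, 2),  m = m.
Bind W := mk(X2, 2); substituting into the one remaining equation that mentions W gives: g(pair(mk(V, 2), pair(c, m))) = g(pair(mk(mk(X2, 2), 2), pair(c, m))).
Delete trivial equation m = m.
Delete trivial equation pair(2, m) = pair(2, m).
Decompose g/1: pair(mk(V, 2), pair(c, m)) = pair(mk(mk(X2, 2), 2), pair(c, m)).
Decompose pair/2: mk(V, 2) = mk(mk(X2, 2), 2),  pair(c, m) = pair(c, m).
Decompose mk/2: V = mk(X2, 2),  2 = 2.
Bind V := mk(X2, 2); substituting into the one remaining equation that mentions V gives: mk(g(pair(2, m)), mk(c, X1)) = mk(g(pair(2, m)), mk(c, mk(X2, 2))).
Delete trivial equation 2 = 2.
Delete trivial equation pair(c, m) = pair(c, m).
Bind A := c; no other remaining equation mentions A.
Decompose mk/2: g(pair(2, m)) = g(pair(2, m)),  mk(c, X1) = mk(c, mk(X2, 2)).
Delete trivial equation g(pair(2, m)) = g(pair(2, m)).
Decompose mk/2: c = c,  X1 = mk(X2, 2).
Delete trivial equation c = c.
Bind X1 := mk(X2, 2); no other remaining equation mentions X1.
Decompose g/1: pair(pair(2, m), mk(mk(X2, 2), m)) = pair(pair(2, m), mk(X2, m)).
Decompose pair/2: pair(2, m) = pair(2, m),  mk(mk(X2, 2), m) = mk(X2, m).
Delete trivial equation pair(2, m) = pair(2, m).
Decompose mk/2: mk(X2, 2) = X2,  m = m.
Occurs check fails: X2 occurs in mk(X2, 2); the equation X2 = mk(X2, 2) has no finite solution.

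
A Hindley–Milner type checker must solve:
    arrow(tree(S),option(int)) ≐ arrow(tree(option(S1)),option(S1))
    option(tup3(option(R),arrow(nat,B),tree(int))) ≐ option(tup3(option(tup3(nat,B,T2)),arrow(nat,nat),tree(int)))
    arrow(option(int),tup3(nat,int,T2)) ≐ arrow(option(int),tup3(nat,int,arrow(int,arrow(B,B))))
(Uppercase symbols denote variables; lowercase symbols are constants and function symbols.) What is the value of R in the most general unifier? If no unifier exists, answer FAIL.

tup3(nat,nat,arrow(int,arrow(nat,nat)))

Decompose arrow/2: tree(S) ≐ tree(option(S1)),  option(int) ≐ option(S1).
Decompose tree/1: S ≐ option(S1).
Bind S := option(S1); no other remaining equation mentions S.
Decompose option/1: int ≐ S1.
Bind S1 := int; no other remaining equation mentions S1. Substituting into the earlier binding gives S := option(int).
Decompose option/1: tup3(option(R),arrow(nat,B),tree(int)) ≐ tup3(option(tup3(nat,B,T2)),arrow(nat,nat),tree(int)).
Decompose tup3/3: option(R) ≐ option(tup3(nat,B,T2)),  arrow(nat,B) ≐ arrow(nat,nat),  tree(int) ≐ tree(int).
Decompose option/1: R ≐ tup3(nat,B,T2).
Bind R := tup3(nat,B,T2); no other remaining equation mentions R.
Decompose arrow/2: nat ≐ nat,  B ≐ nat.
Delete trivial equation nat ≐ nat.
Bind B := nat; substituting into the one remaining equation that mentions B gives: arrow(option(int),tup3(nat,int,T2)) ≐ arrow(option(int),tup3(nat,int,arrow(int,arrow(nat,nat)))). Substituting into the earlier binding gives R := tup3(nat,nat,T2).
Delete trivial equation tree(int) ≐ tree(int).
Decompose arrow/2: option(int) ≐ option(int),  tup3(nat,int,T2) ≐ tup3(nat,int,arrow(int,arrow(nat,nat))).
Delete trivial equation option(int) ≐ option(int).
Decompose tup3/3: nat ≐ nat,  int ≐ int,  T2 ≐ arrow(int,arrow(nat,nat)).
Delete trivial equation nat ≐ nat.
Delete trivial equation int ≐ int.
Bind T2 := arrow(int,arrow(nat,nat)). Substituting into the earlier binding gives R := tup3(nat,nat,arrow(int,arrow(nat,nat))).
MGU = { S ↦ option(int), S1 ↦ int, R ↦ tup3(nat,nat,arrow(int,arrow(nat,nat))), B ↦ nat, T2 ↦ arrow(int,arrow(nat,nat)) }, so R ↦ tup3(nat,nat,arrow(int,arrow(nat,nat))).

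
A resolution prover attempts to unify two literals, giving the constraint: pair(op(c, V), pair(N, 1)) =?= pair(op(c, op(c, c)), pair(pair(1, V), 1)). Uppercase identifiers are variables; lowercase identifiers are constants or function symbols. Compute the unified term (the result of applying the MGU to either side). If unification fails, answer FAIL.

pair(op(c, op(c, c)), pair(pair(1, op(c, c)), 1))

Decompose pair/2: op(c, V) =?= op(c, op(c, c)),  pair(N, 1) =?= pair(pair(1, V), 1).
Decompose op/2: c =?= c,  V =?= op(c, c).
Delete trivial equation c =?= c.
Bind V := op(c, c); substituting into the remaining equation gives: pair(N, 1) =?= pair(pair(1, op(c, c)), 1).
Decompose pair/2: N =?= pair(1, op(c, c)),  1 =?= 1.
Bind N := pair(1, op(c, c)); no other remaining equation mentions N.
Delete trivial equation 1 =?= 1.
Applying the MGU to either side gives pair(op(c, op(c, c)), pair(pair(1, op(c, c)), 1)).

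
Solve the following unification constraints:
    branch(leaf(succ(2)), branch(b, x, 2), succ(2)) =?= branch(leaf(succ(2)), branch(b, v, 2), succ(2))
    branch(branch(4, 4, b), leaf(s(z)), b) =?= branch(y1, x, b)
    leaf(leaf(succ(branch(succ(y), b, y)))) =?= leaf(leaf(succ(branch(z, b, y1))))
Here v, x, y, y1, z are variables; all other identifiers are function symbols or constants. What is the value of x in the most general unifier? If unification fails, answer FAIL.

leaf(s(succ(branch(4, 4, b))))

Decompose branch/3: leaf(succ(2)) =?= leaf(succ(2)),  branch(b, x, 2) =?= branch(b, v, 2),  succ(2) =?= succ(2).
Delete trivial equation leaf(succ(2)) =?= leaf(succ(2)).
Decompose branch/3: b =?= b,  x =?= v,  2 =?= 2.
Delete trivial equation b =?= b.
Bind x := v; substituting into the one remaining equation that mentions x gives: branch(branch(4, 4, b), leaf(s(z)), b) =?= branch(y1, v, b).
Delete trivial equation 2 =?= 2.
Delete trivial equation succ(2) =?= succ(2).
Decompose branch/3: branch(4, 4, b) =?= y1,  leaf(s(z)) =?= v,  b =?= b.
Bind y1 := branch(4, 4, b); substituting into the one remaining equation that mentions y1 gives: leaf(leaf(succ(branch(succ(y), b, y)))) =?= leaf(leaf(succ(branch(z, b, branch(4, 4, b))))).
Bind v := leaf(s(z)); no other remaining equation mentions v. Substituting into the earlier binding gives x := leaf(s(z)).
Delete trivial equation b =?= b.
Decompose leaf/1: leaf(succ(branch(succ(y), b, y))) =?= leaf(succ(branch(z, b, branch(4, 4, b)))).
Decompose leaf/1: succ(branch(succ(y), b, y)) =?= succ(branch(z, b, branch(4, 4, b))).
Decompose succ/1: branch(succ(y), b, y) =?= branch(z, b, branch(4, 4, b)).
Decompose branch/3: succ(y) =?= z,  b =?= b,  y =?= branch(4, 4, b).
Bind z := succ(y); no other remaining equation mentions z. Substituting into the earlier bindings gives x := leaf(s(succ(y))), v := leaf(s(succ(y))).
Delete trivial equation b =?= b.
Bind y := branch(4, 4, b). Substituting into the earlier bindings gives x := leaf(s(succ(branch(4, 4, b)))), v := leaf(s(succ(branch(4, 4, b)))), z := succ(branch(4, 4, b)).
MGU = { x -> leaf(s(succ(branch(4, 4, b)))), y1 -> branch(4, 4, b), v -> leaf(s(succ(branch(4, 4, b)))), z -> succ(branch(4, 4, b)), y -> branch(4, 4, b) }, so x -> leaf(s(succ(branch(4, 4, b)))).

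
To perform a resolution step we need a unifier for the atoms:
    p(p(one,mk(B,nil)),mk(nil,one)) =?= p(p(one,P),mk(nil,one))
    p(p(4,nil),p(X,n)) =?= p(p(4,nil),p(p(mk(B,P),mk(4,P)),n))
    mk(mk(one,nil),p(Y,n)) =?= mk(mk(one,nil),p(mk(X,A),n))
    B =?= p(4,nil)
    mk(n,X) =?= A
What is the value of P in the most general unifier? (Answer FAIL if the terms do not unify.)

Decompose p/2: p(one,mk(B,nil)) =?= p(one,P),  mk(nil,one) =?= mk(nil,one).
Decompose p/2: one =?= one,  mk(B,nil) =?= P.
Delete trivial equation one =?= one.
Bind P := mk(B,nil); substituting into the one remaining equation that mentions P gives: p(p(4,nil),p(X,n)) =?= p(p(4,nil),p(p(mk(B,mk(B,nil)),mk(4,mk(B,nil))),n)).
Delete trivial equation mk(nil,one) =?= mk(nil,one).
Decompose p/2: p(4,nil) =?= p(4,nil),  p(X,n) =?= p(p(mk(B,mk(B,nil)),mk(4,mk(B,nil))),n).
Delete trivial equation p(4,nil) =?= p(4,nil).
Decompose p/2: X =?= p(mk(B,mk(B,nil)),mk(4,mk(B,nil))),  n =?= n.
Bind X := p(mk(B,mk(B,nil)),mk(4,mk(B,nil))); substituting into the 2 remaining equations that mention X gives: mk(mk(one,nil),p(Y,n)) =?= mk(mk(one,nil),p(mk(p(mk(B,mk(B,nil)),mk(4,mk(B,nil))),A),n)),  mk(n,p(mk(B,mk(B,nil)),mk(4,mk(B,nil)))) =?= A.
Delete trivial equation n =?= n.
Decompose mk/2: mk(one,nil) =?= mk(one,nil),  p(Y,n) =?= p(mk(p(mk(B,mk(B,nil)),mk(4,mk(B,nil))),A),n).
Delete trivial equation mk(one,nil) =?= mk(one,nil).
Decompose p/2: Y =?= mk(p(mk(B,mk(B,nil)),mk(4,mk(B,nil))),A),  n =?= n.
Bind Y := mk(p(mk(B,mk(B,nil)),mk(4,mk(B,nil))),A); no other remaining equation mentions Y.
Delete trivial equation n =?= n.
Bind B := p(4,nil); substituting into the remaining equation gives: mk(n,p(mk(p(4,nil),mk(p(4,nil),nil)),mk(4,mk(p(4,nil),nil)))) =?= A. Substituting into the earlier bindings gives P := mk(p(4,nil),nil), X := p(mk(p(4,nil),mk(p(4,nil),nil)),mk(4,mk(p(4,nil),nil))), Y := mk(p(mk(p(4,nil),mk(p(4,nil),nil)),mk(4,mk(p(4,nil),nil))),A).
Bind A := mk(n,p(mk(p(4,nil),mk(p(4,nil),nil)),mk(4,mk(p(4,nil),nil)))). Substituting into the earlier binding gives Y := mk(p(mk(p(4,nil),mk(p(4,nil),nil)),mk(4,mk(p(4,nil),nil))),mk(n,p(mk(p(4,nil),mk(p(4,nil),nil)),mk(4,mk(p(4,nil),nil))))).
MGU = { P -> mk(p(4,nil),nil), X -> p(mk(p(4,nil),mk(p(4,nil),nil)),mk(4,mk(p(4,nil),nil))), Y -> mk(p(mk(p(4,nil),mk(p(4,nil),nil)),mk(4,mk(p(4,nil),nil))),mk(n,p(mk(p(4,nil),mk(p(4,nil),nil)),mk(4,mk(p(4,nil),nil))))), B -> p(4,nil), A -> mk(n,p(mk(p(4,nil),mk(p(4,nil),nil)),mk(4,mk(p(4,nil),nil)))) }, so P -> mk(p(4,nil),nil).

mk(p(4,nil),nil)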